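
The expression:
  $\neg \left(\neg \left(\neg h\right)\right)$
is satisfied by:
  {h: False}


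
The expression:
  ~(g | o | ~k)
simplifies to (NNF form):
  k & ~g & ~o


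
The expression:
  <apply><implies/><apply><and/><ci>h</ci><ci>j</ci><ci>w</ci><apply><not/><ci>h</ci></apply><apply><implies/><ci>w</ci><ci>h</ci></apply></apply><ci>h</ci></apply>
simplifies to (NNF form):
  <true/>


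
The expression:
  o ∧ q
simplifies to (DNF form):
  o ∧ q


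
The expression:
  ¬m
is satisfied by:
  {m: False}


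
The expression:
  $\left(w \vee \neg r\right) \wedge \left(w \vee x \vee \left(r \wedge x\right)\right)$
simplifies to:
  $w \vee \left(x \wedge \neg r\right)$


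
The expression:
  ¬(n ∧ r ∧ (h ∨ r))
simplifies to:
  ¬n ∨ ¬r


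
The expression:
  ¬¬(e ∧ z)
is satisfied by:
  {z: True, e: True}


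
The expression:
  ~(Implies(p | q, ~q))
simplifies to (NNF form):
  q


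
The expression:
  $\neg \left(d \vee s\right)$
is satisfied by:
  {d: False, s: False}


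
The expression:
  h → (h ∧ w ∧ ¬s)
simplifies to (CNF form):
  (w ∨ ¬h) ∧ (¬h ∨ ¬s)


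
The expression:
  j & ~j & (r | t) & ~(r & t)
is never true.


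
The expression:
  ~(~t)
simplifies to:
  t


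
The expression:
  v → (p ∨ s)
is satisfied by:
  {s: True, p: True, v: False}
  {s: True, v: False, p: False}
  {p: True, v: False, s: False}
  {p: False, v: False, s: False}
  {s: True, p: True, v: True}
  {s: True, v: True, p: False}
  {p: True, v: True, s: False}


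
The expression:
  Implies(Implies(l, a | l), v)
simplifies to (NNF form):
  v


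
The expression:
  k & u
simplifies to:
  k & u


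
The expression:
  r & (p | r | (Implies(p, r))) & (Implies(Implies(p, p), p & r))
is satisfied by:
  {r: True, p: True}


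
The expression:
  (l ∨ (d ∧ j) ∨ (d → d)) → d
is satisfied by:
  {d: True}


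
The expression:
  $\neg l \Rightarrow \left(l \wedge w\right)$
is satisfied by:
  {l: True}


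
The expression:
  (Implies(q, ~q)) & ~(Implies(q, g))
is never true.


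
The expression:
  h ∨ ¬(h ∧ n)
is always true.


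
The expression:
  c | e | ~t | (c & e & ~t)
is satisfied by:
  {c: True, e: True, t: False}
  {c: True, e: False, t: False}
  {e: True, c: False, t: False}
  {c: False, e: False, t: False}
  {c: True, t: True, e: True}
  {c: True, t: True, e: False}
  {t: True, e: True, c: False}


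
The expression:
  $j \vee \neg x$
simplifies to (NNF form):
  $j \vee \neg x$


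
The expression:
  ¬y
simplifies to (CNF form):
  ¬y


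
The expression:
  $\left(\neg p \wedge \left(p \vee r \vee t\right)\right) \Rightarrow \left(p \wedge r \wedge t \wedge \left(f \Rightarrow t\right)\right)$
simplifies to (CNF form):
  $\left(p \vee \neg r\right) \wedge \left(p \vee \neg t\right)$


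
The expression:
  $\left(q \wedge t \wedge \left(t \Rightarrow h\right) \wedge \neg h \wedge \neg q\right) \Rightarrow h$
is always true.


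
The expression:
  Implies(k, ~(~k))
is always true.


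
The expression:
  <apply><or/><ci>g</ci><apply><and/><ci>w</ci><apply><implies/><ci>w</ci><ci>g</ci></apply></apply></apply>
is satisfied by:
  {g: True}


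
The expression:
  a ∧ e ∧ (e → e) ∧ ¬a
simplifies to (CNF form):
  False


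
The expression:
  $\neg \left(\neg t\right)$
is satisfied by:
  {t: True}


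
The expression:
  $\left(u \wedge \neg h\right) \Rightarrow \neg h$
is always true.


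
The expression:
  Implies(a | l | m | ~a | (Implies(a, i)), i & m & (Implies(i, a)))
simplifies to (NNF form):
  a & i & m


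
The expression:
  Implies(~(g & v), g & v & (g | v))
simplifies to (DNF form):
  g & v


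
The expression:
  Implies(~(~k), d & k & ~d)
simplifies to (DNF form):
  ~k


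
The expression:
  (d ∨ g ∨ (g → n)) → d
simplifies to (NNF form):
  d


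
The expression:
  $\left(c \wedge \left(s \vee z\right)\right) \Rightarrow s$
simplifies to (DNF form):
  $s \vee \neg c \vee \neg z$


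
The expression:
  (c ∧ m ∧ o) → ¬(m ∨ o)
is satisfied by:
  {m: False, o: False, c: False}
  {c: True, m: False, o: False}
  {o: True, m: False, c: False}
  {c: True, o: True, m: False}
  {m: True, c: False, o: False}
  {c: True, m: True, o: False}
  {o: True, m: True, c: False}


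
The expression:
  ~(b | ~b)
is never true.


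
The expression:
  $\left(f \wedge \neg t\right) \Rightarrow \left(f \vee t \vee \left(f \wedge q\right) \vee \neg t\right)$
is always true.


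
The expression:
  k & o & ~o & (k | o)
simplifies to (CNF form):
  False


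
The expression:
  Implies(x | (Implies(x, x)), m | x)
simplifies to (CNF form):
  m | x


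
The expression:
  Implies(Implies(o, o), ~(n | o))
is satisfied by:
  {n: False, o: False}


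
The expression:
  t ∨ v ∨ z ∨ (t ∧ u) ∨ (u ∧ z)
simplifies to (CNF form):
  t ∨ v ∨ z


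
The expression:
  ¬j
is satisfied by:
  {j: False}


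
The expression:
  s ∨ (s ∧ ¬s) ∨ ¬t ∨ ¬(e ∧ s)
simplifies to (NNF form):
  True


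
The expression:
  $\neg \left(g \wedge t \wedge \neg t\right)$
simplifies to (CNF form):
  $\text{True}$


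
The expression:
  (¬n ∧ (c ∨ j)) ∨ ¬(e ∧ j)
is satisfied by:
  {e: False, n: False, j: False}
  {j: True, e: False, n: False}
  {n: True, e: False, j: False}
  {j: True, n: True, e: False}
  {e: True, j: False, n: False}
  {j: True, e: True, n: False}
  {n: True, e: True, j: False}


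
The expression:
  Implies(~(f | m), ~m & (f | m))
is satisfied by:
  {m: True, f: True}
  {m: True, f: False}
  {f: True, m: False}


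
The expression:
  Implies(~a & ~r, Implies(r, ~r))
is always true.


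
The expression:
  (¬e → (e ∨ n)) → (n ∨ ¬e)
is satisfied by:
  {n: True, e: False}
  {e: False, n: False}
  {e: True, n: True}


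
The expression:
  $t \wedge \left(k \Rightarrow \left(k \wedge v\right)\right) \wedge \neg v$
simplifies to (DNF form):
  $t \wedge \neg k \wedge \neg v$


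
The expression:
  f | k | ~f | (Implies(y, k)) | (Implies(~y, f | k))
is always true.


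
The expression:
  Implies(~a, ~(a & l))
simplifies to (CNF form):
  True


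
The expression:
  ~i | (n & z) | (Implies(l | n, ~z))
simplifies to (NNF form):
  n | ~i | ~l | ~z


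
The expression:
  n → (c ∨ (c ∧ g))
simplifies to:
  c ∨ ¬n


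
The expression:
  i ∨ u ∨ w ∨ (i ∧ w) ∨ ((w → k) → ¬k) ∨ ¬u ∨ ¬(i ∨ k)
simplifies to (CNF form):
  True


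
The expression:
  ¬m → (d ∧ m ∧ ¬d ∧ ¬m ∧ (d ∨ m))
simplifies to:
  m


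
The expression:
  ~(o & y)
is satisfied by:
  {o: False, y: False}
  {y: True, o: False}
  {o: True, y: False}


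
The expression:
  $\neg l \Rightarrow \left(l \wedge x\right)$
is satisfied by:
  {l: True}


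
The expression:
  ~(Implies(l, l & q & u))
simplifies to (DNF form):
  (l & ~q) | (l & ~u)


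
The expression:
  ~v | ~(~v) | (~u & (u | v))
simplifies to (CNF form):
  True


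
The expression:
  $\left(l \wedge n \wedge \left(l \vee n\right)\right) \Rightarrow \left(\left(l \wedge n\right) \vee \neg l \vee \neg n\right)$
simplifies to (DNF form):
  $\text{True}$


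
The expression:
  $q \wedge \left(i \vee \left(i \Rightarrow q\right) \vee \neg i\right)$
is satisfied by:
  {q: True}


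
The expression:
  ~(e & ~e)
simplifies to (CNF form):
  True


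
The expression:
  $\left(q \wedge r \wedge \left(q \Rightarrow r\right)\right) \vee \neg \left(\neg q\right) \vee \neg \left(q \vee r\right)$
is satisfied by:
  {q: True, r: False}
  {r: False, q: False}
  {r: True, q: True}


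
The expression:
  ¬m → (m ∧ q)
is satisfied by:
  {m: True}


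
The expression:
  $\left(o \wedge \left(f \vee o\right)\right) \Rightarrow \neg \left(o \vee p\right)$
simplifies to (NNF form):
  $\neg o$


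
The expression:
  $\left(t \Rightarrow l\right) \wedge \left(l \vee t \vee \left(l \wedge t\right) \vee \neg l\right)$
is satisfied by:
  {l: True, t: False}
  {t: False, l: False}
  {t: True, l: True}


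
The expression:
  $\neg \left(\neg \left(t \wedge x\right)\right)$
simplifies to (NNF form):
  $t \wedge x$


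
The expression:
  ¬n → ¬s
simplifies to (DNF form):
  n ∨ ¬s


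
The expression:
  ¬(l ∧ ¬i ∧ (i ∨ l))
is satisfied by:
  {i: True, l: False}
  {l: False, i: False}
  {l: True, i: True}


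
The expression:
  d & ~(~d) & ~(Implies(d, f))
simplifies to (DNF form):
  d & ~f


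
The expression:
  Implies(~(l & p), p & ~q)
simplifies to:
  p & (l | ~q)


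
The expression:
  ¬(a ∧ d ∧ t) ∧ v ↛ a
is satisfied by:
  {v: True, a: False}


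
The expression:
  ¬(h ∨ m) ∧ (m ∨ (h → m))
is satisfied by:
  {h: False, m: False}


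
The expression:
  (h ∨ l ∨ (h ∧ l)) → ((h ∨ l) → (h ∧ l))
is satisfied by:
  {h: False, l: False}
  {l: True, h: True}


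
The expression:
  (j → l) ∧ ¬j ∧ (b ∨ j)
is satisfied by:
  {b: True, j: False}


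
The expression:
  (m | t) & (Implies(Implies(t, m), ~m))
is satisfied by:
  {t: True, m: False}


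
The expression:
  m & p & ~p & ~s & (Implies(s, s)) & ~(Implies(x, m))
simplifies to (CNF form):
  False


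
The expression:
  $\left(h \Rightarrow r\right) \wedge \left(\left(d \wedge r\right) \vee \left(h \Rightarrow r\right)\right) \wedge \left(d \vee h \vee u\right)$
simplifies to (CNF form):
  $\left(h \vee \neg h\right) \wedge \left(r \vee \neg h\right) \wedge \left(d \vee h \vee u\right) \wedge \left(d \vee h \vee \neg h\right) \wedge \left(d \vee r \vee u\right) \wedge \left(d \vee r \vee \neg h\right) \wedge \left(h \vee u \vee \neg h\right) \wedge \left(r \vee u \vee \neg h\right)$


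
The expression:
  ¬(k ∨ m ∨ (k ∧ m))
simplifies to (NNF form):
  ¬k ∧ ¬m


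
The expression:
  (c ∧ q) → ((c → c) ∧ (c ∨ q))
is always true.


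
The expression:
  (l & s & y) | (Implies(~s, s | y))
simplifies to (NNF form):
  s | y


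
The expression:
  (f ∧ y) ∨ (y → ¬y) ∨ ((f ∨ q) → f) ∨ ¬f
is always true.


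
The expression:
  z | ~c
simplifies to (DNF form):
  z | ~c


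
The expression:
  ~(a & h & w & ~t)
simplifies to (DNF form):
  t | ~a | ~h | ~w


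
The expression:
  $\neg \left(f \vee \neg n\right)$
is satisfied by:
  {n: True, f: False}


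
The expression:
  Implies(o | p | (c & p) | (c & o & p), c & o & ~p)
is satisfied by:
  {c: True, p: False, o: False}
  {p: False, o: False, c: False}
  {c: True, o: True, p: False}


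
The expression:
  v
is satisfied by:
  {v: True}


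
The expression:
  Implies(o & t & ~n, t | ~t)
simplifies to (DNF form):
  True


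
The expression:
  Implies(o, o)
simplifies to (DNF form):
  True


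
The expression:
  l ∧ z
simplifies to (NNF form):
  l ∧ z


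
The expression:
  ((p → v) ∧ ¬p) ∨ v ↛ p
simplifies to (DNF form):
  ¬p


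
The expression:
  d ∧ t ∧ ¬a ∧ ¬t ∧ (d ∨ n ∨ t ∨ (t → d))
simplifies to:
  False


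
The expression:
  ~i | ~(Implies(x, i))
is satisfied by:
  {i: False}


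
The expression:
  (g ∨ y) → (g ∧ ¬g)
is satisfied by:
  {g: False, y: False}


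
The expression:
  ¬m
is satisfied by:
  {m: False}


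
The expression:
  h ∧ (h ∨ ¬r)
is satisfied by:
  {h: True}


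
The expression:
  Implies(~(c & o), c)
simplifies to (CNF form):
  c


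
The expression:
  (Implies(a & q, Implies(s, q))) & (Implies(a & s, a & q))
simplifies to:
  q | ~a | ~s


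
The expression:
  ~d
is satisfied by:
  {d: False}


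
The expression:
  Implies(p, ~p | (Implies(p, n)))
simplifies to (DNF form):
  n | ~p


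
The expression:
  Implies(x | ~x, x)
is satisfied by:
  {x: True}


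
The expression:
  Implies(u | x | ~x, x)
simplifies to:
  x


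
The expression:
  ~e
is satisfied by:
  {e: False}


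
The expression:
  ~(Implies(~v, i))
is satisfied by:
  {v: False, i: False}


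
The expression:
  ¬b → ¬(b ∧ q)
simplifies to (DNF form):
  True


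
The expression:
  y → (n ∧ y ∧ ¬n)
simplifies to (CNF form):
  ¬y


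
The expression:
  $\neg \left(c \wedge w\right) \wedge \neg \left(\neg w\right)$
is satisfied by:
  {w: True, c: False}


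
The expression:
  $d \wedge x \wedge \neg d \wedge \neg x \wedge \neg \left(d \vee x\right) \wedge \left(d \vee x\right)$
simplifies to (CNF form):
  $\text{False}$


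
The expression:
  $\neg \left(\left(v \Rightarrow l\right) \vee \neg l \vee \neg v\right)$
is never true.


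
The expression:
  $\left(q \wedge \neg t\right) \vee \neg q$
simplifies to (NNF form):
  $\neg q \vee \neg t$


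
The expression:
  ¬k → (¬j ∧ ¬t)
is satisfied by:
  {k: True, j: False, t: False}
  {k: True, t: True, j: False}
  {k: True, j: True, t: False}
  {k: True, t: True, j: True}
  {t: False, j: False, k: False}


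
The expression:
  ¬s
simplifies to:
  ¬s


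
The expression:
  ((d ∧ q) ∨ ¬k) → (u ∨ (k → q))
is always true.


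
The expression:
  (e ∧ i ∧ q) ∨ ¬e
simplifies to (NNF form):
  (i ∧ q) ∨ ¬e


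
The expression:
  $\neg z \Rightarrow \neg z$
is always true.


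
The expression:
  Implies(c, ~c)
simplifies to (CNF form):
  ~c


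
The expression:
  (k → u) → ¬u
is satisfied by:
  {u: False}


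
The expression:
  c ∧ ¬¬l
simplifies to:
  c ∧ l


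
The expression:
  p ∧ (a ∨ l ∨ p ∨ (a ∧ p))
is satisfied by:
  {p: True}


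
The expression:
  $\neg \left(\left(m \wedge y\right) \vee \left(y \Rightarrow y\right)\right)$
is never true.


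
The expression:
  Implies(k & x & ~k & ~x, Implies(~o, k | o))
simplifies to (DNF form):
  True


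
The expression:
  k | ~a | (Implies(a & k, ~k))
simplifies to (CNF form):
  True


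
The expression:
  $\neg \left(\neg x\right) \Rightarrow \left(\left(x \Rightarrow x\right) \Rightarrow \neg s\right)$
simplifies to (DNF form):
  $\neg s \vee \neg x$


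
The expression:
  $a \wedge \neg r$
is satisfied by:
  {a: True, r: False}


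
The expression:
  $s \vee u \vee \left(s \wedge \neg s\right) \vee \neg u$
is always true.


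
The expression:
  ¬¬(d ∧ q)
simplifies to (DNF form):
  d ∧ q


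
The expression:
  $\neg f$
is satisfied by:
  {f: False}


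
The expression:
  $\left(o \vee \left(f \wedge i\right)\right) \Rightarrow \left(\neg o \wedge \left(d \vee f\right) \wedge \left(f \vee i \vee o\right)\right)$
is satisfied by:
  {o: False}


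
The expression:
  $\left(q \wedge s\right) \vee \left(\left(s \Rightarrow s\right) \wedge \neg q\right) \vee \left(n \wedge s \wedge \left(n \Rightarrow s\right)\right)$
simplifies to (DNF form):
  $s \vee \neg q$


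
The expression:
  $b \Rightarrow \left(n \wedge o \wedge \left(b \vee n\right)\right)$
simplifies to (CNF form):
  $\left(n \vee \neg b\right) \wedge \left(o \vee \neg b\right)$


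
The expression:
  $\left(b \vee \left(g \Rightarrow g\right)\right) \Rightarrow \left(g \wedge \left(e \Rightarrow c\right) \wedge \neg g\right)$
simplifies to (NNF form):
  $\text{False}$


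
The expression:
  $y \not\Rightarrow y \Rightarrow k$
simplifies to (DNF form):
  $\text{True}$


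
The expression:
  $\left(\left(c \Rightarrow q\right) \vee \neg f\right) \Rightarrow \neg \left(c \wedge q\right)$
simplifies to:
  $\neg c \vee \neg q$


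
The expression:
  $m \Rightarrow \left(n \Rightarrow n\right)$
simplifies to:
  $\text{True}$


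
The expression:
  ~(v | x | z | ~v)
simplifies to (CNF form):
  False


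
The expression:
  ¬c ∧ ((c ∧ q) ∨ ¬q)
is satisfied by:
  {q: False, c: False}


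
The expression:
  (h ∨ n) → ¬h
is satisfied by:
  {h: False}


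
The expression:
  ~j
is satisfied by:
  {j: False}


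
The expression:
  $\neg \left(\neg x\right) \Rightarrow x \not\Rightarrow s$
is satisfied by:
  {s: False, x: False}
  {x: True, s: False}
  {s: True, x: False}


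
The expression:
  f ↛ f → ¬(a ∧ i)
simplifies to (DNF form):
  True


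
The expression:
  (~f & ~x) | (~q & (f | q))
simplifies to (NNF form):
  (f & ~q) | (~f & ~x)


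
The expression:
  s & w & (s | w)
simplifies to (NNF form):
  s & w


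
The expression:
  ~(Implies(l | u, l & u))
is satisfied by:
  {l: True, u: False}
  {u: True, l: False}


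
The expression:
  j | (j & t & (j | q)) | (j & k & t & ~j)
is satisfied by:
  {j: True}


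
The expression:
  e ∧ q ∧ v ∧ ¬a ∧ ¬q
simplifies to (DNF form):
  False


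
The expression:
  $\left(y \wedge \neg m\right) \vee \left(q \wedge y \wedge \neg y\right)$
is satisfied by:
  {y: True, m: False}


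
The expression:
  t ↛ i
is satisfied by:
  {t: True, i: False}


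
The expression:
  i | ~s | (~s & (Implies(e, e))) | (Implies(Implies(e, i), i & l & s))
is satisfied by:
  {i: True, e: True, s: False}
  {i: True, s: False, e: False}
  {e: True, s: False, i: False}
  {e: False, s: False, i: False}
  {i: True, e: True, s: True}
  {i: True, s: True, e: False}
  {e: True, s: True, i: False}


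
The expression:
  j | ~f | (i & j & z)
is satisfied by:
  {j: True, f: False}
  {f: False, j: False}
  {f: True, j: True}


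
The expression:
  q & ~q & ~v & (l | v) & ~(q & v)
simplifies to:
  False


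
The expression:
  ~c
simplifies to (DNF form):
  ~c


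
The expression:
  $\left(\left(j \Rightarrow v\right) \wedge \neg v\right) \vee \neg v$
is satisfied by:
  {v: False}


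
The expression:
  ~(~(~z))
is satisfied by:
  {z: False}


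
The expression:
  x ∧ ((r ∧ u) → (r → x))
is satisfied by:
  {x: True}


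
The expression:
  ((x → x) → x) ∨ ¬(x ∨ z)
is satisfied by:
  {x: True, z: False}
  {z: False, x: False}
  {z: True, x: True}


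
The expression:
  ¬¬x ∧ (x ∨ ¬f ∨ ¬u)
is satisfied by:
  {x: True}


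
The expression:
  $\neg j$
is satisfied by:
  {j: False}


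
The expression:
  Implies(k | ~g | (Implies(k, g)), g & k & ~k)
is never true.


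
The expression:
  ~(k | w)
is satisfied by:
  {w: False, k: False}


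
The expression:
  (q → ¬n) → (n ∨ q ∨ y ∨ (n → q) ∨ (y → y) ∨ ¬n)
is always true.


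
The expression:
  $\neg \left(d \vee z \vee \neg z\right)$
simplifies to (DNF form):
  $\text{False}$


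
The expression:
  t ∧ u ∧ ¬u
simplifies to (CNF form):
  False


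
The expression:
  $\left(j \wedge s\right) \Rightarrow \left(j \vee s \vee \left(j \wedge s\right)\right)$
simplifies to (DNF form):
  $\text{True}$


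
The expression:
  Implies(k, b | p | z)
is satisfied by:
  {p: True, b: True, z: True, k: False}
  {p: True, b: True, k: False, z: False}
  {p: True, z: True, k: False, b: False}
  {p: True, k: False, z: False, b: False}
  {b: True, z: True, k: False, p: False}
  {b: True, k: False, z: False, p: False}
  {z: True, b: False, k: False, p: False}
  {b: False, k: False, z: False, p: False}
  {b: True, p: True, k: True, z: True}
  {b: True, p: True, k: True, z: False}
  {p: True, k: True, z: True, b: False}
  {p: True, k: True, b: False, z: False}
  {z: True, k: True, b: True, p: False}
  {k: True, b: True, p: False, z: False}
  {k: True, z: True, p: False, b: False}


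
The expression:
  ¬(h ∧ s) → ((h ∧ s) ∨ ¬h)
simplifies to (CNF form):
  s ∨ ¬h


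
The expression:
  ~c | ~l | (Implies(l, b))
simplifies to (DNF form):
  b | ~c | ~l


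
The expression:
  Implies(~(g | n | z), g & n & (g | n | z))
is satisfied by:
  {n: True, z: True, g: True}
  {n: True, z: True, g: False}
  {n: True, g: True, z: False}
  {n: True, g: False, z: False}
  {z: True, g: True, n: False}
  {z: True, g: False, n: False}
  {g: True, z: False, n: False}


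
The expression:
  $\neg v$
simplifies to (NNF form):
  $\neg v$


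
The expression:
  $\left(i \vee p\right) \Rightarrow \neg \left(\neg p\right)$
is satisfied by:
  {p: True, i: False}
  {i: False, p: False}
  {i: True, p: True}


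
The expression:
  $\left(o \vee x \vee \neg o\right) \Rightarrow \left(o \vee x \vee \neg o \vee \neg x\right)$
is always true.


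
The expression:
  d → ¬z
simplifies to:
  ¬d ∨ ¬z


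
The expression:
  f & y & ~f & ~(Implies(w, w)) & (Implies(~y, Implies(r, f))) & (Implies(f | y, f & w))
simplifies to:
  False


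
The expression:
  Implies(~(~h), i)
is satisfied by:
  {i: True, h: False}
  {h: False, i: False}
  {h: True, i: True}


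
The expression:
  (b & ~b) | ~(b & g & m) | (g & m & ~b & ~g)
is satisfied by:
  {g: False, m: False, b: False}
  {b: True, g: False, m: False}
  {m: True, g: False, b: False}
  {b: True, m: True, g: False}
  {g: True, b: False, m: False}
  {b: True, g: True, m: False}
  {m: True, g: True, b: False}


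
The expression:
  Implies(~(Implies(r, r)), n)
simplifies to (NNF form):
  True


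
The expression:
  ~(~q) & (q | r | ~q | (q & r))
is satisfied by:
  {q: True}


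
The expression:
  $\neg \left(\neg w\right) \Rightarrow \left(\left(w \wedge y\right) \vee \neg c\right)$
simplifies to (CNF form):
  $y \vee \neg c \vee \neg w$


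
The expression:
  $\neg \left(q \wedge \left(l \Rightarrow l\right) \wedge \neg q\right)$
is always true.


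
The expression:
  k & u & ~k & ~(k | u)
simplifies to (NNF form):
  False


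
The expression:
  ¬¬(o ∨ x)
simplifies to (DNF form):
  o ∨ x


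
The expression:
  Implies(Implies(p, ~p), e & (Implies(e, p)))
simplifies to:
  p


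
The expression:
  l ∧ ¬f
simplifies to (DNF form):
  l ∧ ¬f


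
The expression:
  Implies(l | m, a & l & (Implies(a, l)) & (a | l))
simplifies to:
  (a & l) | (~l & ~m)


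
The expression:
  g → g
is always true.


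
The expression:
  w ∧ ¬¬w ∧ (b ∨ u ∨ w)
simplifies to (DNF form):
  w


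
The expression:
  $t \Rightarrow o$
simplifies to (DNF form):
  $o \vee \neg t$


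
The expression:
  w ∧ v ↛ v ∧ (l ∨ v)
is never true.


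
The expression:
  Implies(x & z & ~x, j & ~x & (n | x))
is always true.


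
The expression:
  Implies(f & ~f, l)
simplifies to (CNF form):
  True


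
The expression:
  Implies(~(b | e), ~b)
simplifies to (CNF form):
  True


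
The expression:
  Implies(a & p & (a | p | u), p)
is always true.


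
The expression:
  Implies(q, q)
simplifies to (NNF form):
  True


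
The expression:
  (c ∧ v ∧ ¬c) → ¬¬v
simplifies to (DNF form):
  True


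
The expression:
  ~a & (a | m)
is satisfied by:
  {m: True, a: False}


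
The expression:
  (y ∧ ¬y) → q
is always true.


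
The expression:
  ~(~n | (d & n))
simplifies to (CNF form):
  n & ~d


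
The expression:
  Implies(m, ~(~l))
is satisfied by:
  {l: True, m: False}
  {m: False, l: False}
  {m: True, l: True}


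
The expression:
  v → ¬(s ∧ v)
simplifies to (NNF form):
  ¬s ∨ ¬v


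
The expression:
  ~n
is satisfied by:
  {n: False}


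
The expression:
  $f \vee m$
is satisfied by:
  {m: True, f: True}
  {m: True, f: False}
  {f: True, m: False}


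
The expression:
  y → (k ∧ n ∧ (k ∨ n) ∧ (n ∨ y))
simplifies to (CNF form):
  (k ∨ ¬y) ∧ (n ∨ ¬y)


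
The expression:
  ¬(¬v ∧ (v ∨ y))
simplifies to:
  v ∨ ¬y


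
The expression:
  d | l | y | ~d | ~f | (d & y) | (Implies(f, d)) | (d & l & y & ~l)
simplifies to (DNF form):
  True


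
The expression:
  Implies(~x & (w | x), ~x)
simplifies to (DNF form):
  True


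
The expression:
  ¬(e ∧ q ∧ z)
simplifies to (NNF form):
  ¬e ∨ ¬q ∨ ¬z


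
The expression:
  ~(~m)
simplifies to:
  m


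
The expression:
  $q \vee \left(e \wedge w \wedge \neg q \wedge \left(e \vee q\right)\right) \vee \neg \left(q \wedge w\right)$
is always true.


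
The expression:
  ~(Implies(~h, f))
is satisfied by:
  {h: False, f: False}


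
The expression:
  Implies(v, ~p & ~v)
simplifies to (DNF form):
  ~v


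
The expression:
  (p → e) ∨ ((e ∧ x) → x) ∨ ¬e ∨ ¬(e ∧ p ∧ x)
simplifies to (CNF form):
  True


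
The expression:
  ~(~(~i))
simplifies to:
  ~i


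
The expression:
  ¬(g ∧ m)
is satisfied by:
  {g: False, m: False}
  {m: True, g: False}
  {g: True, m: False}


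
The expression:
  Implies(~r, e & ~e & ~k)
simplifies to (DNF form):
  r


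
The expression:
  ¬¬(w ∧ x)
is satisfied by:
  {w: True, x: True}


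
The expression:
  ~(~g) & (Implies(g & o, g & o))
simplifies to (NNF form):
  g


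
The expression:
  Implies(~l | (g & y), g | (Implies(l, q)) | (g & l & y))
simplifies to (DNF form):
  True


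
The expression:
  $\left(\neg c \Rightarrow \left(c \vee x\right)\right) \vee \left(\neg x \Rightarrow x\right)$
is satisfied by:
  {x: True, c: True}
  {x: True, c: False}
  {c: True, x: False}


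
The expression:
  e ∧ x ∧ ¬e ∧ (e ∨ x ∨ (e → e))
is never true.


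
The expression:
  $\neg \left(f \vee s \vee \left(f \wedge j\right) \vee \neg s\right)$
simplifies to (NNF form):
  $\text{False}$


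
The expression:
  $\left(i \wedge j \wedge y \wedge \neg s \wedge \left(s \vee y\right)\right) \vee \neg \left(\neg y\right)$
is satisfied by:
  {y: True}


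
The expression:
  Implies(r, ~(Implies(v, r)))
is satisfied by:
  {r: False}


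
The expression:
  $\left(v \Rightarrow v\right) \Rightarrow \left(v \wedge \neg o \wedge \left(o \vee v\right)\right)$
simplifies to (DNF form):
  $v \wedge \neg o$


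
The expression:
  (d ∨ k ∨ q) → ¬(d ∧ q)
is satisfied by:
  {q: False, d: False}
  {d: True, q: False}
  {q: True, d: False}


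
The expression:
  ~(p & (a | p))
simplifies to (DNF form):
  ~p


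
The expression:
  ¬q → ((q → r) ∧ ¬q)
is always true.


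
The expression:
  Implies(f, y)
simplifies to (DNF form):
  y | ~f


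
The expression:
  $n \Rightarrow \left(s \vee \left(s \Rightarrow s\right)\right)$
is always true.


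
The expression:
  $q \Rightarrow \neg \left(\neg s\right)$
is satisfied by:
  {s: True, q: False}
  {q: False, s: False}
  {q: True, s: True}


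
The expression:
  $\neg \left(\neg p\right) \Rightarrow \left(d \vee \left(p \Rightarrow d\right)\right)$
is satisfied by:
  {d: True, p: False}
  {p: False, d: False}
  {p: True, d: True}


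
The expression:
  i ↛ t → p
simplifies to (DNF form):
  p ∨ t ∨ ¬i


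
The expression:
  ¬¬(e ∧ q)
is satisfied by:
  {e: True, q: True}


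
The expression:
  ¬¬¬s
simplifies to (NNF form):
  ¬s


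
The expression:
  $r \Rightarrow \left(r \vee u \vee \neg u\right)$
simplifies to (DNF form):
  $\text{True}$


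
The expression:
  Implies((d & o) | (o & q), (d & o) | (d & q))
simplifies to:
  d | ~o | ~q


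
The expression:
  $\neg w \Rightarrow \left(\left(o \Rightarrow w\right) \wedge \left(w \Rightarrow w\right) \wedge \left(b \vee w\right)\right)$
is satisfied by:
  {w: True, b: True, o: False}
  {w: True, b: False, o: False}
  {o: True, w: True, b: True}
  {o: True, w: True, b: False}
  {b: True, o: False, w: False}


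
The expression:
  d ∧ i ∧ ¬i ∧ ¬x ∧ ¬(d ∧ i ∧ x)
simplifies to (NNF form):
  False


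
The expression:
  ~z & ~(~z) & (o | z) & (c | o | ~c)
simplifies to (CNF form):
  False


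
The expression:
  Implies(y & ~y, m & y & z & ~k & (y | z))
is always true.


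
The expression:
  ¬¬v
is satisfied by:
  {v: True}


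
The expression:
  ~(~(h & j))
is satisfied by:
  {h: True, j: True}


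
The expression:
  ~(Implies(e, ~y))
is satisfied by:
  {e: True, y: True}


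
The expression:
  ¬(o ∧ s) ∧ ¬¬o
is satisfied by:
  {o: True, s: False}


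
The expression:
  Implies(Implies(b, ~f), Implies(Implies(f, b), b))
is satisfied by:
  {b: True, f: True}
  {b: True, f: False}
  {f: True, b: False}


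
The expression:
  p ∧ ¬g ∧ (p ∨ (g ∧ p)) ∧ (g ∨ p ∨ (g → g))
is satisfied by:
  {p: True, g: False}


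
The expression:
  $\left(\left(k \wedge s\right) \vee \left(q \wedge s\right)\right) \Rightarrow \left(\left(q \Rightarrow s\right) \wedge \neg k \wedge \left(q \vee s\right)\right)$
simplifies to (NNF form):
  $\neg k \vee \neg s$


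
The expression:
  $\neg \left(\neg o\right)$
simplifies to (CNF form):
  $o$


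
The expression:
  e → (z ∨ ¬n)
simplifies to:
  z ∨ ¬e ∨ ¬n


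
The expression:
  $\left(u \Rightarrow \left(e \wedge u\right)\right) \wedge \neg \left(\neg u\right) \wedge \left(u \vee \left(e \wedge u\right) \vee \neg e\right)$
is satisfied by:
  {e: True, u: True}


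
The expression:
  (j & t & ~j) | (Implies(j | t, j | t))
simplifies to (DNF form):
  True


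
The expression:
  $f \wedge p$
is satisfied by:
  {p: True, f: True}


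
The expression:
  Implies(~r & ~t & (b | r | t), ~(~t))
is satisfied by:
  {r: True, t: True, b: False}
  {r: True, t: False, b: False}
  {t: True, r: False, b: False}
  {r: False, t: False, b: False}
  {r: True, b: True, t: True}
  {r: True, b: True, t: False}
  {b: True, t: True, r: False}


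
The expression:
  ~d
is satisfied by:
  {d: False}


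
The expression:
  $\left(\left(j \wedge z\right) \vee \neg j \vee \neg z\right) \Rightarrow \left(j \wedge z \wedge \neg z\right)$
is never true.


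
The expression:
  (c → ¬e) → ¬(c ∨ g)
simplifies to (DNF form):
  (c ∧ e) ∨ (¬c ∧ ¬g)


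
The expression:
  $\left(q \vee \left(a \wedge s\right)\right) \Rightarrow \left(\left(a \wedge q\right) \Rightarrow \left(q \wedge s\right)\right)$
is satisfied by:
  {s: True, q: False, a: False}
  {s: False, q: False, a: False}
  {a: True, s: True, q: False}
  {a: True, s: False, q: False}
  {q: True, s: True, a: False}
  {q: True, s: False, a: False}
  {q: True, a: True, s: True}


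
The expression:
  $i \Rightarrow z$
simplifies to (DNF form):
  $z \vee \neg i$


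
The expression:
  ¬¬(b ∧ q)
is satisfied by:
  {b: True, q: True}


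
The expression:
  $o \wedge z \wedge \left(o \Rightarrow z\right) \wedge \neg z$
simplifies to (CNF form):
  $\text{False}$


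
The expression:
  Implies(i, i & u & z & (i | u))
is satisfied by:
  {z: True, u: True, i: False}
  {z: True, u: False, i: False}
  {u: True, z: False, i: False}
  {z: False, u: False, i: False}
  {i: True, z: True, u: True}


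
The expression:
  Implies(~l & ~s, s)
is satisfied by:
  {l: True, s: True}
  {l: True, s: False}
  {s: True, l: False}


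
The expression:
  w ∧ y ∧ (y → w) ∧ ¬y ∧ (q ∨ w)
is never true.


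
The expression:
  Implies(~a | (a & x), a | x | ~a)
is always true.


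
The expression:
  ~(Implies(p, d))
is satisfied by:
  {p: True, d: False}


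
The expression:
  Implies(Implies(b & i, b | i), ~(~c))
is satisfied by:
  {c: True}


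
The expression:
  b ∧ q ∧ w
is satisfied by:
  {w: True, b: True, q: True}


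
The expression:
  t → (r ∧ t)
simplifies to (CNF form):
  r ∨ ¬t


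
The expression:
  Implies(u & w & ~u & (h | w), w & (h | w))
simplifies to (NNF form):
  True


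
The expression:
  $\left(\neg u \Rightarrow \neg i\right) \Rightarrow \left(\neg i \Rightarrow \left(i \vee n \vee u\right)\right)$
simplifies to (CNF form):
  $i \vee n \vee u$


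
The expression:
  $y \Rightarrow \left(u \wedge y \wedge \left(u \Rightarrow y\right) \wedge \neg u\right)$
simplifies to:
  $\neg y$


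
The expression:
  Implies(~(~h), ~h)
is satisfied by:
  {h: False}


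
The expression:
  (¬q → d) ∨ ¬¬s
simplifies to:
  d ∨ q ∨ s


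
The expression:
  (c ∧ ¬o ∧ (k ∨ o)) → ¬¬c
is always true.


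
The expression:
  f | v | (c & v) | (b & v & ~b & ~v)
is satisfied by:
  {v: True, f: True}
  {v: True, f: False}
  {f: True, v: False}


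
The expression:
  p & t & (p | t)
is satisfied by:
  {t: True, p: True}


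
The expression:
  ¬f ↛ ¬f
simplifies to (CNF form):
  False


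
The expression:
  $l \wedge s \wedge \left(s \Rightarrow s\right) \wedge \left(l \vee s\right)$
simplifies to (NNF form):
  $l \wedge s$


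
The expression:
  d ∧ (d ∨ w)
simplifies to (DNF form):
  d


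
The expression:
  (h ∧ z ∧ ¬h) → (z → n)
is always true.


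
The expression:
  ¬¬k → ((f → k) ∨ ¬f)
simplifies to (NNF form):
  True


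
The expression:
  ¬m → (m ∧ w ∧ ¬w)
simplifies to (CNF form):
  m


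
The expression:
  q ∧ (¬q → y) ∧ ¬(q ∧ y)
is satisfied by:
  {q: True, y: False}


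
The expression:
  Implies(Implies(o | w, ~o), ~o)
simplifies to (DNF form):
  True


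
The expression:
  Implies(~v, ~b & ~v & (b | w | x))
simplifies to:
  v | (w & ~b) | (x & ~b)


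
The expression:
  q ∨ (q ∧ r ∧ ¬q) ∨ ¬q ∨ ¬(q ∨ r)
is always true.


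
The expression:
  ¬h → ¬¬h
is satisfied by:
  {h: True}


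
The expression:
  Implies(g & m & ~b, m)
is always true.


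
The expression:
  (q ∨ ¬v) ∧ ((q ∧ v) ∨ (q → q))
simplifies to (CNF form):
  q ∨ ¬v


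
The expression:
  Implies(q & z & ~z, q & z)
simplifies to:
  True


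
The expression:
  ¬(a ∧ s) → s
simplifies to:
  s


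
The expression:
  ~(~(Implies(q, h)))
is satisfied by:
  {h: True, q: False}
  {q: False, h: False}
  {q: True, h: True}


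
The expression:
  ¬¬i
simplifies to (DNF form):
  i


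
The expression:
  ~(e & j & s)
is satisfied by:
  {s: False, e: False, j: False}
  {j: True, s: False, e: False}
  {e: True, s: False, j: False}
  {j: True, e: True, s: False}
  {s: True, j: False, e: False}
  {j: True, s: True, e: False}
  {e: True, s: True, j: False}


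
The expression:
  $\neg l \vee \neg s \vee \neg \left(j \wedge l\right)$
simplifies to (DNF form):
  $\neg j \vee \neg l \vee \neg s$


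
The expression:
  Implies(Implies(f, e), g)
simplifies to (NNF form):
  g | (f & ~e)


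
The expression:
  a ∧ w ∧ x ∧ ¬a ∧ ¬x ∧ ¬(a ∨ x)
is never true.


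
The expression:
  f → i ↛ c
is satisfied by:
  {i: True, f: False, c: False}
  {i: False, f: False, c: False}
  {c: True, i: True, f: False}
  {c: True, i: False, f: False}
  {f: True, i: True, c: False}


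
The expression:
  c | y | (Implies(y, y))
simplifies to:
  True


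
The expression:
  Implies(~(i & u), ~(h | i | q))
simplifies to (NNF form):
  (i | ~h) & (i | ~q) & (u | ~i)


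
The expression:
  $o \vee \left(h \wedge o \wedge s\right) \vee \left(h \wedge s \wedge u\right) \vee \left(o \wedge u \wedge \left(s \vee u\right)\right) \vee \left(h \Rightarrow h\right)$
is always true.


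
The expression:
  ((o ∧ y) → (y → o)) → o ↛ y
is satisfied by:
  {o: True, y: False}


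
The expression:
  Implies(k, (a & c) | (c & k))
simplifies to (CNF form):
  c | ~k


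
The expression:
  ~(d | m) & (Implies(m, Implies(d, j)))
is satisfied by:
  {d: False, m: False}


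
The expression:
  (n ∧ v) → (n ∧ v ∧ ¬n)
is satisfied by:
  {v: False, n: False}
  {n: True, v: False}
  {v: True, n: False}


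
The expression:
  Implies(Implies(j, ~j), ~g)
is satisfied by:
  {j: True, g: False}
  {g: False, j: False}
  {g: True, j: True}


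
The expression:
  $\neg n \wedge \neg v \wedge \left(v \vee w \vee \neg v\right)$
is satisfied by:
  {n: False, v: False}


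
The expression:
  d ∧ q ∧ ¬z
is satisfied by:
  {d: True, q: True, z: False}


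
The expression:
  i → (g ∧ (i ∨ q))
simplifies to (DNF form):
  g ∨ ¬i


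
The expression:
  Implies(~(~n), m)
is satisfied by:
  {m: True, n: False}
  {n: False, m: False}
  {n: True, m: True}


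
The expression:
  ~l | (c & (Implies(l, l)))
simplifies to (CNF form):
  c | ~l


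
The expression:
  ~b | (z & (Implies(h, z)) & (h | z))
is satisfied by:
  {z: True, b: False}
  {b: False, z: False}
  {b: True, z: True}


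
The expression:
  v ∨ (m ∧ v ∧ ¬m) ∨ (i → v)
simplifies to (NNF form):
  v ∨ ¬i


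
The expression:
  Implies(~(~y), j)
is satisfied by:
  {j: True, y: False}
  {y: False, j: False}
  {y: True, j: True}


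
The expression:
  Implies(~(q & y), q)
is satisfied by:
  {q: True}


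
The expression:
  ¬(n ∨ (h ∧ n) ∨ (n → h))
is never true.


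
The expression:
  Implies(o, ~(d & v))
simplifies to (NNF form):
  ~d | ~o | ~v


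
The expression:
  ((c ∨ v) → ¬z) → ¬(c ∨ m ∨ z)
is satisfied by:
  {v: True, c: True, z: True, m: False}
  {v: True, c: True, z: True, m: True}
  {v: True, z: True, m: False, c: False}
  {v: True, z: True, m: True, c: False}
  {c: True, z: True, m: False, v: False}
  {c: True, z: True, m: True, v: False}
  {v: True, m: False, z: False, c: False}
  {m: False, v: False, z: False, c: False}


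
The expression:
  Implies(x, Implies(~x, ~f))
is always true.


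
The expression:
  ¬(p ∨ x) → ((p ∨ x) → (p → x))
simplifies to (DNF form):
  True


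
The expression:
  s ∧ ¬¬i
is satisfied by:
  {i: True, s: True}


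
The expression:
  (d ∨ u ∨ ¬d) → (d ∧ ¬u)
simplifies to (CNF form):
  d ∧ ¬u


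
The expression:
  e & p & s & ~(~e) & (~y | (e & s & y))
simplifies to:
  e & p & s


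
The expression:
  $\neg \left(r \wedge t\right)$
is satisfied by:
  {t: False, r: False}
  {r: True, t: False}
  {t: True, r: False}


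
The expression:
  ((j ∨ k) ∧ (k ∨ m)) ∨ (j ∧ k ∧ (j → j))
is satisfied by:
  {k: True, m: True, j: True}
  {k: True, m: True, j: False}
  {k: True, j: True, m: False}
  {k: True, j: False, m: False}
  {m: True, j: True, k: False}


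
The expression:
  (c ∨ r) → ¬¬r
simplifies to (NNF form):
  r ∨ ¬c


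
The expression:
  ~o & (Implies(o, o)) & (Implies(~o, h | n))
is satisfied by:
  {n: True, h: True, o: False}
  {n: True, h: False, o: False}
  {h: True, n: False, o: False}


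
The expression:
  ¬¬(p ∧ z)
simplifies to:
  p ∧ z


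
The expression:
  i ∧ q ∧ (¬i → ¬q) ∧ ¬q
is never true.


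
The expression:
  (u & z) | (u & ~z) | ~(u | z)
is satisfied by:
  {u: True, z: False}
  {z: False, u: False}
  {z: True, u: True}
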